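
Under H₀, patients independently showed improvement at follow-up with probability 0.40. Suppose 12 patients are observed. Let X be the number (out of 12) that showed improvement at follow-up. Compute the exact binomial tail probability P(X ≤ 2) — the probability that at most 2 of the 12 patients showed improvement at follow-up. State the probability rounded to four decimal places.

X is binomial with n = 12 and p = 0.40.
P(X ≤ 2) = C(12,0)·0.40^0·0.60^12 + C(12,1)·0.40^1·0.60^11 + C(12,2)·0.40^2·0.60^10.
= 0.002177 + 0.017414 + 0.063852 = 0.0834.

P = 0.0834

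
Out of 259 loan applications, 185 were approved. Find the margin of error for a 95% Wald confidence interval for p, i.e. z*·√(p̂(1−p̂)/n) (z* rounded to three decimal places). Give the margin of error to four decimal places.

p̂ = 185/259 = 0.71429.
SE(p̂) = √(0.71429·0.28571/259) = 0.028071.
z* = 1.960 at the 95% level.
Margin of error = z*·SE = 1.960 × 0.028071 = 0.0550.

ME = 0.0550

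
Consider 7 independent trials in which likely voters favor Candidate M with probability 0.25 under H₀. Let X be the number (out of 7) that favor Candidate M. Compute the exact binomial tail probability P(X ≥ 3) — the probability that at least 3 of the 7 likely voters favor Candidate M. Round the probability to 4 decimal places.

P = 0.2436

X is binomial with n = 7 and p = 0.25.
P(X ≥ 3) = Σ_{j=3}^{7} C(7,j)·0.25^j·0.75^{7−j}.
= 0.173035 + 0.057678 + 0.011536 + 0.001282 + 0.000061 = 0.2436.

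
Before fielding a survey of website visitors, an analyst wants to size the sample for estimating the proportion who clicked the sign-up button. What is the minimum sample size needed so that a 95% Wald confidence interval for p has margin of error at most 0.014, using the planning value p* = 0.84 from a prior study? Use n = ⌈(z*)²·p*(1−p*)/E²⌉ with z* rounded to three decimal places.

z* = 1.960 at the 95% level.
p*(1−p*) = 0.1344.
Required n before rounding: 3.841600 × 0.1344 / 0.014² = 2634.240.
Rounding up, n = 2635.

n = 2635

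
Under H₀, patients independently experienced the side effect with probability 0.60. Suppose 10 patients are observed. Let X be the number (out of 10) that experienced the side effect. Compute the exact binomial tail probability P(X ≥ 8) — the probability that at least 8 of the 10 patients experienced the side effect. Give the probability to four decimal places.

X is binomial with n = 10 and p = 0.60.
P(X ≥ 8) = C(10,8)·0.60^8·0.40^2 + C(10,9)·0.60^9·0.40^1 + C(10,10)·0.60^10·0.40^0.
= 0.120932 + 0.040311 + 0.006047 = 0.1673.

P = 0.1673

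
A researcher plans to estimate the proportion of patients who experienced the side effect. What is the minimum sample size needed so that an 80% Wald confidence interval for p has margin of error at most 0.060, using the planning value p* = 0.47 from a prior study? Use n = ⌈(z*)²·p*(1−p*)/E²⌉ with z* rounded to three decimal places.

n = 114

The 80% critical value is z* = 1.282.
p*(1−p*) = 0.47·0.53 = 0.2491.
(z*)²·p*(1−p*)/E² = 1.643524·0.2491/0.003600 = 113.723.
Rounding up, n = 114.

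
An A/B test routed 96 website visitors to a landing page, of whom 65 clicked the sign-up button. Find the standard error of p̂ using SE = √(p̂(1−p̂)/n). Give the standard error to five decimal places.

SE = 0.04772

With x = 65 successes in n = 96, p̂ = 0.67708.
p̂(1−p̂) = 0.67708·0.32292 = 0.218643.
SE = √(0.218643/96) = √0.002277531 = 0.04772.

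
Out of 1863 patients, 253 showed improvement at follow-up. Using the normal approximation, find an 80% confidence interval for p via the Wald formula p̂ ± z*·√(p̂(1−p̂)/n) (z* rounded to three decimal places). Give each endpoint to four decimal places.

Sample proportion p̂ = 253/1863 = 0.13580.
SE(p̂) = √(0.13580·0.86420/1863) = 0.007937.
For 80% confidence, z* = 1.282.
Margin of error: 1.282 × 0.007937 = 0.01018.
So the interval runs from 0.1256 to 0.1460.

(0.1256, 0.1460)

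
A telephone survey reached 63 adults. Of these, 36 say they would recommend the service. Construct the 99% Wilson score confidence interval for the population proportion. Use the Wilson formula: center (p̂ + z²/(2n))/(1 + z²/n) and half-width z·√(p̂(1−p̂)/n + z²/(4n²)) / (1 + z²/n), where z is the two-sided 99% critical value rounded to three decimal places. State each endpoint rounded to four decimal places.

Here p̂ = 36/63 = 0.57143 and z = 2.576 (z² = 6.635776).
Denominator 1 + z²/n = 1 + 6.635776/63 = 1.105330.
Center = (0.57143 + 0.052665)/1.105330 = 0.56462.
Radicand: p̂(1−p̂)/n + z²/(4n²) = 0.003887269 + 0.000417975 = 0.004305244.
Half-width = z·√(radicand)/denom = 2.576·0.065614/1.105330 = 0.15292.
Interval: 0.56462 ± 0.15292 → (0.4117, 0.7175).

(0.4117, 0.7175)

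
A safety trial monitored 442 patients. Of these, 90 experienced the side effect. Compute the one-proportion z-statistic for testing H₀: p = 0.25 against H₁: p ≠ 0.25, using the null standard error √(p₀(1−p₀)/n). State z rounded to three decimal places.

z = -2.252

The sample proportion is 90/442 = 0.20362.
Under H₀, SE = √(p₀(1−p₀)/n) = √(0.25·0.75/442) = √0.000424208 = 0.020596.
z = (0.20362 − 0.25)/0.020596 = -0.04638/0.020596 = -2.252.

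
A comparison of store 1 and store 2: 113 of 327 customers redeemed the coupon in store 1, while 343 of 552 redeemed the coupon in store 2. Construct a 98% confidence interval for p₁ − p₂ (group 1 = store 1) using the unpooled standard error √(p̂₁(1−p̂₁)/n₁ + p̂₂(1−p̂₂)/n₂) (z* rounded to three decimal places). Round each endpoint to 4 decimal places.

p̂₁ = 0.34557, p̂₂ = 0.62138, so the observed difference is -0.27581.
SE = √(0.000691590 + 0.000426210) = √0.001117800 = 0.033434.
z* = 2.326 at the 98% level. Margin of error = 0.07777.
So the interval runs from -0.3536 to -0.1980.

(-0.3536, -0.1980)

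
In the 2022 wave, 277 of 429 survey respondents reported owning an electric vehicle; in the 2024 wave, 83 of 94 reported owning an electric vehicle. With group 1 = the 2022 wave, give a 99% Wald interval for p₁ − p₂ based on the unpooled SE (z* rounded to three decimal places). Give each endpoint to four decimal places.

(-0.3414, -0.1332)

p̂₁ = 0.64569, p̂₂ = 0.88298, so the observed difference is -0.23729.
SE = √(0.000533275 + 0.001099227) = √0.001632502 = 0.040404.
z* = 2.576 at the 99% level. Margin of error = 0.10408.
Interval: -0.23729 ± 0.10408 → (-0.3414, -0.1332).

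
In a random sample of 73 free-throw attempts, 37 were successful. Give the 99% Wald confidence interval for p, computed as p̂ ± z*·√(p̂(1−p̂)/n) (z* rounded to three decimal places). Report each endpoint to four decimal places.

p̂ = 37/73 = 0.50685.
SE(p̂) = √(0.50685·0.49315/73) = 0.058515.
For 99% confidence, z* = 2.576.
Margin of error: 2.576 × 0.058515 = 0.15073.
CI: 0.50685 ± 0.15073 = (0.3561, 0.6576).

(0.3561, 0.6576)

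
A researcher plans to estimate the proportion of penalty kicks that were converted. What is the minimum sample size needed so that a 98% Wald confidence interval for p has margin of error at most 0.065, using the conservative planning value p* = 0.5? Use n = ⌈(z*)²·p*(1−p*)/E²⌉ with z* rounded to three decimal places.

n = 321

For 98% confidence, z* = 2.326.
p*(1−p*) = 0.50·0.50 = 0.2500.
Required n before rounding: 5.410276 × 0.2500 / 0.065² = 320.135.
⌈320.135⌉ = 321.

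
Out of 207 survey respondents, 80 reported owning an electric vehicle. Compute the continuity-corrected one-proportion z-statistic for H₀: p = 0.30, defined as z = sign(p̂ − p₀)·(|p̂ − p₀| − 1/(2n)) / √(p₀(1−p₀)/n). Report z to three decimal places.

z = 2.639

p̂ = 80/207 = 0.38647. p̂ − p₀ = 0.086473.
Continuity correction 1/(2n) = 1/414 = 0.002415.
Corrected numerator: |0.086473| − 0.002415 = 0.084058.
Null standard error: √(0.30·0.70/207) = √0.001014493 = 0.031851.
z = +0.084058/0.031851 = 2.639.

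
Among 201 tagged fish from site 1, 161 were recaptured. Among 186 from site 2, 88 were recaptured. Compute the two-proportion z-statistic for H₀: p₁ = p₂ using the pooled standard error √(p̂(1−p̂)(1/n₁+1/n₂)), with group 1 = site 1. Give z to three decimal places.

z = 6.728

Sample proportions: p̂₁ = 161/201 = 0.80100 and p̂₂ = 88/186 = 0.47312.
Pooled p̂ = (161+88)/(201+186) = 249/387 = 0.64341.
SE = √[p̂(1−p̂)(1/n₁+1/n₂)] = √[0.64341·0.35659·(1/201+1/186)] ≈ 0.048734.
z = 0.32788/0.048734 = 6.728.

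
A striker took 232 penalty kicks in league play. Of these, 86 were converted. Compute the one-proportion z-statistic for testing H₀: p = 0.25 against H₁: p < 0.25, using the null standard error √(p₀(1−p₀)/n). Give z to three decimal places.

p̂ = 86/232 = 0.37069.
Under H₀, SE = √(p₀(1−p₀)/n) = √(0.25·0.75/232) = √0.000808190 = 0.028429.
z = (p̂ − p₀)/SE = (0.37069 − 0.25)/0.028429 = 4.245.

z = 4.245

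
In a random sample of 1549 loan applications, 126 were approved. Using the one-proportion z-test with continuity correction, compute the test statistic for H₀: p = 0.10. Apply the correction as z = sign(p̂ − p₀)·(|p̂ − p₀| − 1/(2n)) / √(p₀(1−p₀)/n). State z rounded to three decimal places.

The sample proportion is 126/1549 = 0.08134. p̂ − p₀ = -0.018657.
1/(2n) = 0.000323.
Corrected numerator: |-0.018657| − 0.000323 = 0.018334.
SE₀ = √(0.10·0.90/1549) = 0.007622.
z = (−)0.018334/0.007622 = -2.405.

z = -2.405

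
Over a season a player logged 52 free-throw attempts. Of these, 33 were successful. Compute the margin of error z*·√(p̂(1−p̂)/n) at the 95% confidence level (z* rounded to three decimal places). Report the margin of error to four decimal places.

p̂ = 33/52 = 0.63462.
SE = √(p̂(1−p̂)/n) = √(0.231879/52) = 0.066777.
For 95% confidence, z* = 1.960.
ME = 1.960·0.066777 = 0.1309.

ME = 0.1309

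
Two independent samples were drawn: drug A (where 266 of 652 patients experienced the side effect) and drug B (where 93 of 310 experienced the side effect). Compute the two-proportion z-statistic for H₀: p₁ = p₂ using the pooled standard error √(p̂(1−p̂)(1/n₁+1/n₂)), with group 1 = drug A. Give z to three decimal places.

Sample proportions: p̂₁ = 266/652 = 0.40798 and p̂₂ = 93/310 = 0.30000.
Pooled p̂ = (266+93)/(652+310) = 359/962 = 0.37318.
SE = √[p̂(1−p̂)(1/n₁+1/n₂)] = √[0.37318·0.62682·(1/652+1/310)] ≈ 0.033367.
z = (p̂₁ − p̂₂)/SE = (0.40798 − 0.30000)/0.033367 = 0.10798/0.033367 = 3.236.

z = 3.236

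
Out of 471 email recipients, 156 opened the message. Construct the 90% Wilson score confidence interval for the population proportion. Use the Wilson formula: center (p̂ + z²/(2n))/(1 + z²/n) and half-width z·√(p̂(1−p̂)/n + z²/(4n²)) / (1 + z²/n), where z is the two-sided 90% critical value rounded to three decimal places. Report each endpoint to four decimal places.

p̂ = 156/471 = 0.33121; z = 1.645, so z² = 2.706025.
Denominator 1 + z²/n = 1 + 2.706025/471 = 1.005745.
Adjusted center: (0.33121 + z²/(2n))/1.005745 = 0.33217.
Radicand: p̂(1−p̂)/n + z²/(4n²) = 0.000470297 + 0.000003050 = 0.000473347.
Half-width = 1.645·√0.000473347/1.005745 = 0.03559.
CI: 0.33217 ± 0.03559 = (0.2966, 0.3678).

(0.2966, 0.3678)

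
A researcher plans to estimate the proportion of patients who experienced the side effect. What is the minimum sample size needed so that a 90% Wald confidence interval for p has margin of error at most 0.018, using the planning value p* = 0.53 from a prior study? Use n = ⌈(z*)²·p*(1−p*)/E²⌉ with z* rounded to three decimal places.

n = 2081

z* = 1.645 at the 90% level.
p*(1−p*) = 0.2491.
(z*)²·p*(1−p*)/E² = 2.706025·0.2491/0.000324 = 2080.466.
⌈2080.466⌉ = 2081.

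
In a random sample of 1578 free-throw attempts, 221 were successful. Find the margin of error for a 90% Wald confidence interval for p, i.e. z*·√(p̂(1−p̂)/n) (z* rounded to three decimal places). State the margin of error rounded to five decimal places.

The sample proportion is 221/1578 = 0.14005.
Standard error of p̂: √(0.120436/1578) = √0.000076322 = 0.008736.
z* = 1.645 at the 90% level.
So ME = 0.01437.

ME = 0.01437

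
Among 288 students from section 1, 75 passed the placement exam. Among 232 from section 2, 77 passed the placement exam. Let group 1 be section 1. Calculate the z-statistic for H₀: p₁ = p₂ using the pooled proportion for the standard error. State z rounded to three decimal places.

z = -1.781

Sample proportions: p̂₁ = 75/288 = 0.26042 and p̂₂ = 77/232 = 0.33190.
Pooling: p̂ = 152/520 = 0.29231.
SE = √[p̂(1−p̂)(1/n₁+1/n₂)] = √[0.29231·0.70769·(1/288+1/232)] ≈ 0.040124.
z = (p̂₁ − p̂₂)/SE = (0.26042 − 0.33190)/0.040124 = -0.07148/0.040124 = -1.781.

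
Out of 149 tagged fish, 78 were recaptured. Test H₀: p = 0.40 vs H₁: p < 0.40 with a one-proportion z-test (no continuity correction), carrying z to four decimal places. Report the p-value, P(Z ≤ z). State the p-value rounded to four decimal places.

p-value = 0.9990

Sample proportion p̂ = 78/149 = 0.52349.
Null standard error: √(0.40·0.60/149) = √0.001610738 = 0.040134.
z = (p̂ − p₀)/SE = (78/149 − 0.40)/0.040134 ≈ 3.0769.
p-value = P(Z ≤ z) with z = 3.0769 → 0.9990.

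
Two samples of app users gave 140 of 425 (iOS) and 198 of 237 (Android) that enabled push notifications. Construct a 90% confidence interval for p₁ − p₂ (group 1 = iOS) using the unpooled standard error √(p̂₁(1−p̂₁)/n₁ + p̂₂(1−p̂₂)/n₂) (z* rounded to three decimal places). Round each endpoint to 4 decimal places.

(-0.5606, -0.4515)

p̂₁ = 140/425 = 0.32941, p̂₂ = 198/237 = 0.83544; p̂₁ − p̂₂ = -0.50603.
SE = √(0.000519764 + 0.000580076) = √0.001099840 = 0.033164.
The 90% critical value is z* = 1.645. Margin = 1.645·0.033164 = 0.05455.
CI: -0.50603 ± 0.05455 = (-0.5606, -0.4515).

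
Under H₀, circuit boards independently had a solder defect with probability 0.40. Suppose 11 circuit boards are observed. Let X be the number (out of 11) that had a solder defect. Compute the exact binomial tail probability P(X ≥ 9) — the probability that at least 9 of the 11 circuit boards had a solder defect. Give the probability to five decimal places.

X is binomial with n = 11 and p = 0.40.
P(X ≥ 9) = C(11,9)·0.40^9·0.60^2 + C(11,10)·0.40^10·0.60^1 + C(11,11)·0.40^11·0.60^0.
= 0.005190 + 0.000692 + 0.000042 = 0.00592.

P = 0.00592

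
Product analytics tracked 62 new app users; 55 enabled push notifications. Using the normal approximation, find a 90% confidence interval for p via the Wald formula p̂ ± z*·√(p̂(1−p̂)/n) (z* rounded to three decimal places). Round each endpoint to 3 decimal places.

(0.821, 0.953)

The sample proportion is 55/62 = 0.88710.
SE = √(p̂(1−p̂)/n) = √(0.100156/62) = 0.040192.
z* = 1.645 at the 90% level.
Margin = 1.645·0.040192 = 0.06612.
CI: 0.88710 ± 0.06612 = (0.821, 0.953).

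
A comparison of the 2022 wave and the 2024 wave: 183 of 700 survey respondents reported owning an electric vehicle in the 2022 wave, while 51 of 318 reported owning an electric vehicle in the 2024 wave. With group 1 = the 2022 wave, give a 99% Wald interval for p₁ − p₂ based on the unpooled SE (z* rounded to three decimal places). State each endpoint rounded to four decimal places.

(0.0329, 0.1692)

p̂₁ = 183/700 = 0.26143, p̂₂ = 51/318 = 0.16038; p̂₁ − p̂₂ = 0.10105.
Unpooled SE = √(p̂₁(1−p̂₁)/n₁ + p̂₂(1−p̂₂)/n₂) = √(0.000275834 + 0.000423448) = 0.026444.
z* = 2.576 at the 99% level. Margin of error = 0.06812.
So the interval runs from 0.0329 to 0.1692.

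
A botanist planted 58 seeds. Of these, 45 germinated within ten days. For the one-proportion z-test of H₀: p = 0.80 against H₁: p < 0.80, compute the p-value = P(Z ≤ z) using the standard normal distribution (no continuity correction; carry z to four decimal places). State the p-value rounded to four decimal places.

p-value = 0.3229

The sample proportion is 45/58 = 0.77586.
Under H₀, SE = √(p₀(1−p₀)/n) = √(0.80·0.20/58) = √0.002758621 = 0.052523.
Test statistic (full precision, shown to 4 dp): z = (45/58 − 0.80)/SE₀ ≈ -0.4596.
From the standard normal, P(Z ≤ z) = 0.3229.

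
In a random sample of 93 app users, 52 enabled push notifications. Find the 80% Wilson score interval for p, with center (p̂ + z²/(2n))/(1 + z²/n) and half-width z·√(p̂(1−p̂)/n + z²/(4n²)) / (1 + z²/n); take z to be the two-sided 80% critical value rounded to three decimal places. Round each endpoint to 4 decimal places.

(0.4927, 0.6235)

p̂ = 52/93 = 0.55914; z = 1.282, so z² = 1.643524.
1 + z²/n = 1.017672.
Adjusted center: (0.55914 + z²/(2n))/1.017672 = 0.55811.
Radicand: p̂(1−p̂)/n + z²/(4n²) = 0.002650564 + 0.000047506 = 0.002698070.
Half-width = z·√(radicand)/denom = 1.282·0.051943/1.017672 = 0.06543.
CI: 0.55811 ± 0.06543 = (0.4927, 0.6235).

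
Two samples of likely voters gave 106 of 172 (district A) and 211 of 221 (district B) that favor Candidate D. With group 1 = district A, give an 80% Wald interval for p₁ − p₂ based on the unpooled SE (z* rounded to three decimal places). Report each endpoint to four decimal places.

(-0.3893, -0.2877)

p̂₁ = 0.61628, p̂₂ = 0.95475, so the observed difference is -0.33847.
SE = √(0.001374879 + 0.000195481) = √0.001570360 = 0.039628.
The 80% critical value is z* = 1.282. Margin of error = 0.05080.
So the interval runs from -0.3893 to -0.2877.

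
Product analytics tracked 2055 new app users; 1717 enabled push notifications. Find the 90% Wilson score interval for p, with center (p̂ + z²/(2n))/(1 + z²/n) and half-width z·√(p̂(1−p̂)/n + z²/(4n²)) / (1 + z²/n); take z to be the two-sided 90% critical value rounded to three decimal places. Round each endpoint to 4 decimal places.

p̂ = 1717/2055 = 0.83552; z = 1.645, so z² = 2.706025.
Denominator 1 + z²/n = 1 + 2.706025/2055 = 1.001317.
Center = (0.83552 + 0.000658)/1.001317 = 0.83508.
Radicand: p̂(1−p̂)/n + z²/(4n²) = 0.000066873 + 0.000000160 = 0.000067033.
Half-width = 1.645·√0.000067033/1.001317 = 0.01345.
Interval: 0.83508 ± 0.01345 → (0.8216, 0.8485).

(0.8216, 0.8485)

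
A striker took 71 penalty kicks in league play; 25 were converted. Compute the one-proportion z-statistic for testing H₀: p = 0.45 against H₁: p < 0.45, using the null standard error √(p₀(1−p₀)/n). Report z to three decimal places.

z = -1.658

With x = 25 successes in n = 71, p̂ = 0.35211.
Null standard error: √(0.45·0.55/71) = √0.003485915 = 0.059042.
z = (0.35211 − 0.45)/0.059042 = -0.09789/0.059042 = -1.658.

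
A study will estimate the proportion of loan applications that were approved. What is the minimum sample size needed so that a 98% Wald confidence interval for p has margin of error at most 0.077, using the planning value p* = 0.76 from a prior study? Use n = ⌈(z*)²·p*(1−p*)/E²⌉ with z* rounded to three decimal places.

n = 167

z* = 2.326 at the 98% level.
p*(1−p*) = 0.1824.
(z*)²·p*(1−p*)/E² = 5.410276·0.1824/0.005929 = 166.442.
⌈166.442⌉ = 167.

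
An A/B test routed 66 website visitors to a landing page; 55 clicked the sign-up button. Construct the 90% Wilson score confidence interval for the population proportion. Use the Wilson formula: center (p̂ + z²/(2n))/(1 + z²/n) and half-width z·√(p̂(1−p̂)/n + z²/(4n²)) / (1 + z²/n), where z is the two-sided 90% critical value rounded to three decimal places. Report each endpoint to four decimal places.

(0.7451, 0.8953)

p̂ = 55/66 = 0.83333; z = 1.645, so z² = 2.706025.
Denominator 1 + z²/n = 1 + 2.706025/66 = 1.041000.
Center = (0.83333 + 0.020500)/1.041000 = 0.82020.
Radicand: p̂(1−p̂)/n + z²/(4n²) = 0.002104377 + 0.000155304 = 0.002259681.
Half-width = z·√(radicand)/denom = 1.645·0.047536/1.041000 = 0.07512.
CI: 0.82020 ± 0.07512 = (0.7451, 0.8953).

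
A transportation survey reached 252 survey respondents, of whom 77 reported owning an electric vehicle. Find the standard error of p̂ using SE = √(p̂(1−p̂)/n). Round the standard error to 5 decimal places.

With x = 77 successes in n = 252, p̂ = 0.30556.
p̂(1−p̂) = 0.30556·0.69444 = 0.212193.
SE = √(0.212193/252) = 0.02902.

SE = 0.02902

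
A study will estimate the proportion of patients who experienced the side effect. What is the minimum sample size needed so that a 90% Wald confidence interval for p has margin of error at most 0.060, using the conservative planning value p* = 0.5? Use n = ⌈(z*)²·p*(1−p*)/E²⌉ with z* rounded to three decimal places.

n = 188

For 90% confidence, z* = 1.645.
p*(1−p*) = 0.2500.
Required n before rounding: 2.706025 × 0.2500 / 0.060² = 187.918.
Rounding up, n = 188.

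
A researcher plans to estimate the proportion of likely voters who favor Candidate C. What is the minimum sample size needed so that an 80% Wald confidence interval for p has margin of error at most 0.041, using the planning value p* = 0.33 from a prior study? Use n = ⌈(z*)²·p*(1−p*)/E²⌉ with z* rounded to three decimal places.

n = 217

z* = 1.282 at the 80% level.
p*(1−p*) = 0.33·0.67 = 0.2211.
(z*)²·p*(1−p*)/E² = 1.643524·0.2211/0.001681 = 216.171.
Rounding up, n = 217.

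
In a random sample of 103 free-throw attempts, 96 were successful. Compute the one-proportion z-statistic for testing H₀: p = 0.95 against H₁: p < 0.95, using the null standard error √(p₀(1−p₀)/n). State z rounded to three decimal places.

The sample proportion is 96/103 = 0.93204.
SE₀ = √(0.95·0.05/103) = 0.021475.
Test statistic: z = -0.01796/0.021475 = -0.836.

z = -0.836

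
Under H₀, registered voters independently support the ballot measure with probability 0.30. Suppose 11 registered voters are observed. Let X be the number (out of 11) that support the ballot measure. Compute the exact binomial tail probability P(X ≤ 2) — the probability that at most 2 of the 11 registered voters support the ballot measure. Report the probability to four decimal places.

P = 0.3127

X is binomial with n = 11 and p = 0.30.
P(X ≤ 2) = C(11,0)·0.30^0·0.70^11 + C(11,1)·0.30^1·0.70^10 + C(11,2)·0.30^2·0.70^9.
= 0.019773 + 0.093217 + 0.199750 = 0.3127.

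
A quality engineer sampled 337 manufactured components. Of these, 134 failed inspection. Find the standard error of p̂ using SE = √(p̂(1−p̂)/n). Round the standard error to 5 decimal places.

SE = 0.02666

p̂ = 134/337 = 0.39763.
p̂(1−p̂) = 0.239520.
SE = √(0.239520/337) = 0.02666.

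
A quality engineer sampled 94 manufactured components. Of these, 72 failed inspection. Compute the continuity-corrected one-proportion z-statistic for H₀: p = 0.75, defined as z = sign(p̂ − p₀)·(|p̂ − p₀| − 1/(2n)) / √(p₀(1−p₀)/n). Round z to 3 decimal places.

z = 0.238

The sample proportion is 72/94 = 0.76596. p̂ − p₀ = 0.015957.
Continuity correction 1/(2n) = 1/188 = 0.005319.
Corrected numerator: |0.015957| − 0.005319 = 0.010638.
Under H₀, SE = √(p₀(1−p₀)/n) = √(0.75·0.25/94) = √0.001994681 = 0.044662.
z = (+)0.010638/0.044662 = 0.238.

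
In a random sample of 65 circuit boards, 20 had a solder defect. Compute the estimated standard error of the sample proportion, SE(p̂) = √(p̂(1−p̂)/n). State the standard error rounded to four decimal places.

p̂ = 20/65 = 0.30769.
p̂(1−p̂) = 0.213017.
SE = √(0.213017/65) = 0.0572.

SE = 0.0572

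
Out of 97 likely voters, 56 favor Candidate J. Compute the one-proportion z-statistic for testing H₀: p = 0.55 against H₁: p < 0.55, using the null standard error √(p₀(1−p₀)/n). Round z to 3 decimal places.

z = 0.541

p̂ = 56/97 = 0.57732.
Null standard error: √(0.55·0.45/97) = √0.002551546 = 0.050513.
z = (0.57732 − 0.55)/0.050513 = 0.02732/0.050513 = 0.541.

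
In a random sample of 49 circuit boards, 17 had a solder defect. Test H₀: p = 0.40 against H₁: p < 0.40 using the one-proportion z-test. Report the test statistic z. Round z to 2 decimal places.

z = -0.76

Sample proportion p̂ = 17/49 = 0.34694.
SE₀ = √(0.40·0.60/49) = 0.069985.
z = (0.34694 − 0.40)/0.069985 = -0.05306/0.069985 = -0.76.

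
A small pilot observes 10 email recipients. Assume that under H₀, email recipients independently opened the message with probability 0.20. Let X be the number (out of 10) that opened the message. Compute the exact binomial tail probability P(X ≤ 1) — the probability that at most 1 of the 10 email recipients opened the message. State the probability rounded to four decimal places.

X ~ Binomial(n=10, p=0.20).
P(X ≤ 1) = C(10,0)·0.20^0·0.80^10 + C(10,1)·0.20^1·0.80^9.
= 0.107374 + 0.268435 = 0.3758.

P = 0.3758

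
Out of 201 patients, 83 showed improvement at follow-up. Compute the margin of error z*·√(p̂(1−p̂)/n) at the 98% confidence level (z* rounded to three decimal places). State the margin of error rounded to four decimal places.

p̂ = 83/201 = 0.41294.
Standard error of p̂: √(0.242420/201) = √0.001206068 = 0.034728.
z* = 2.326 at the 98% level.
ME = 2.326·0.034728 = 0.0808.

ME = 0.0808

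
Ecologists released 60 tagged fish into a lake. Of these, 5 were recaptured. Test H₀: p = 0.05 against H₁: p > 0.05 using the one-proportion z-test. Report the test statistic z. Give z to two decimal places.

z = 1.18

The sample proportion is 5/60 = 0.08333.
Under H₀, SE = √(p₀(1−p₀)/n) = √(0.05·0.95/60) = √0.000791667 = 0.028137.
Test statistic: z = 0.03333/0.028137 = 1.18.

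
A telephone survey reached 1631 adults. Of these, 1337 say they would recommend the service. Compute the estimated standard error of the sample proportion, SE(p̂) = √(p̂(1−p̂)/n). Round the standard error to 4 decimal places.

SE = 0.0095

p̂ = 1337/1631 = 0.81974.
p̂(1−p̂) = 0.81974·0.18026 = 0.147766.
SE = √(0.147766/1631) = 0.0095.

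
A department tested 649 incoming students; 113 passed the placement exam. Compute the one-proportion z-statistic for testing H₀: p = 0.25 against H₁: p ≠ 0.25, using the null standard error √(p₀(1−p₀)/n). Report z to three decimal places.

With x = 113 successes in n = 649, p̂ = 0.17411.
Under H₀, SE = √(p₀(1−p₀)/n) = √(0.25·0.75/649) = √0.000288906 = 0.016997.
z = (p̂ − p₀)/SE = (0.17411 − 0.25)/0.016997 = -4.465.

z = -4.465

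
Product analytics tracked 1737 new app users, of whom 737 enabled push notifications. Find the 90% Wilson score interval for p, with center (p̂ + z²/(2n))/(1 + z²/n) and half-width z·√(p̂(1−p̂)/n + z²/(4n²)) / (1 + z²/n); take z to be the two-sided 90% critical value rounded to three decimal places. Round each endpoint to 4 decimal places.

(0.4049, 0.4439)

p̂ = 737/1737 = 0.42429; z = 1.645, so z² = 2.706025.
1 + z²/n = 1.001558.
Center = (0.42429 + 0.000779)/1.001558 = 0.42441.
Radicand: p̂(1−p̂)/n + z²/(4n²) = 0.000140627 + 0.000000224 = 0.000140851.
Half-width = 1.645·√0.000140851/1.001558 = 0.01949.
CI: 0.42441 ± 0.01949 = (0.4049, 0.4439).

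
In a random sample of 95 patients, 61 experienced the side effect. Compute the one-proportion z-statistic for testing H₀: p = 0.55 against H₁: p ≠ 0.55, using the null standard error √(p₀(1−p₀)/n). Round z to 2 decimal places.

z = 1.80

With x = 61 successes in n = 95, p̂ = 0.64211.
SE₀ = √(0.55·0.45/95) = 0.051042.
z = (p̂ − p₀)/SE = (0.64211 − 0.55)/0.051042 = 1.80.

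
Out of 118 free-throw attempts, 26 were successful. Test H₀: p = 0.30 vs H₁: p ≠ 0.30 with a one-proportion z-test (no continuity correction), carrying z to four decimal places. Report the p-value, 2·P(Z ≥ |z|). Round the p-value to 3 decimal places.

p-value = 0.059

The sample proportion is 26/118 = 0.22034.
SE₀ = √(0.30·0.70/118) = 0.042186.
z = (p̂ − p₀)/SE = (26/118 − 0.30)/0.042186 ≈ -1.8883.
p-value = 2·P(Z ≥ |z|) with z = -1.8883 → 0.059.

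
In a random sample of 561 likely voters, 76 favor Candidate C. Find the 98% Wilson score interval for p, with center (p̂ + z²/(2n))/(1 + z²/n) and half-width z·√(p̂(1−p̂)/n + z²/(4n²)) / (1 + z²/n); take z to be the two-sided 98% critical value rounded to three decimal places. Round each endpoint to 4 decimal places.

(0.1053, 0.1726)

Here p̂ = 76/561 = 0.13547 and z = 2.326 (z² = 5.410276).
1 + z²/n = 1.009644.
Center = (0.13547 + 0.004822)/1.009644 = 0.13895.
Radicand: p̂(1−p̂)/n + z²/(4n²) = 0.000208769 + 0.000004298 = 0.000213067.
Half-width = z·√(radicand)/denom = 2.326·0.014597/1.009644 = 0.03363.
Interval: 0.13895 ± 0.03363 → (0.1053, 0.1726).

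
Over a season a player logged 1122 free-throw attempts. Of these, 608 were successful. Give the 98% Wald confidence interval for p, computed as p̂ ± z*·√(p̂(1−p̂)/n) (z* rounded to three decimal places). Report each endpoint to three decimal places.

With x = 608 successes in n = 1122, p̂ = 0.54189.
SE(p̂) = √(0.54189·0.45811/1122) = 0.014875.
For 98% confidence, z* = 2.326.
Margin of error: 2.326 × 0.014875 = 0.03460.
So the interval runs from 0.507 to 0.576.

(0.507, 0.576)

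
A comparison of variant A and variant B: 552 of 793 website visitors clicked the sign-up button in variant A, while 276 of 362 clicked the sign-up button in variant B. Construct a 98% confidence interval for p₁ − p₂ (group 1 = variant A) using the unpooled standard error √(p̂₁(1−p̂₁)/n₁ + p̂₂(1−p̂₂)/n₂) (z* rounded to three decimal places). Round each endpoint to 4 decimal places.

(-0.1308, -0.0019)

p̂₁ = 552/793 = 0.69609, p̂₂ = 276/362 = 0.76243; p̂₁ − p̂₂ = -0.06634.
SE = √(0.000266770 + 0.000500359) = √0.000767129 = 0.027697.
The 98% critical value is z* = 2.326. Margin = 2.326·0.027697 = 0.06442.
CI: -0.06634 ± 0.06442 = (-0.1308, -0.0019).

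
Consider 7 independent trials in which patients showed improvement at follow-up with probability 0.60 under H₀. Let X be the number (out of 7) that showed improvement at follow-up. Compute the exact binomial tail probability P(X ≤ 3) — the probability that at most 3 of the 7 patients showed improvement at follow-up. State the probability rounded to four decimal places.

P = 0.2898

X is binomial with n = 7 and p = 0.60.
P(X ≤ 3) = C(7,0)·0.60^0·0.40^7 + C(7,1)·0.60^1·0.40^6 + C(7,2)·0.60^2·0.40^5 + C(7,3)·0.60^3·0.40^4.
= 0.001638 + 0.017203 + 0.077414 + 0.193536 = 0.2898.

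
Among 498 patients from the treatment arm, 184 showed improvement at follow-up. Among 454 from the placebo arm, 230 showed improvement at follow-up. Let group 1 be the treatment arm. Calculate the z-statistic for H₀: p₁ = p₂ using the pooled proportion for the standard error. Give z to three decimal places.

Sample proportions: p̂₁ = 184/498 = 0.36948 and p̂₂ = 230/454 = 0.50661.
Pooled p̂ = (184+230)/(498+454) = 414/952 = 0.43487.
SE = √[p̂(1−p̂)(1/n₁+1/n₂)] = √[0.43487·0.56513·(1/498+1/454)] ≈ 0.032168.
z = -0.13713/0.032168 = -4.263.

z = -4.263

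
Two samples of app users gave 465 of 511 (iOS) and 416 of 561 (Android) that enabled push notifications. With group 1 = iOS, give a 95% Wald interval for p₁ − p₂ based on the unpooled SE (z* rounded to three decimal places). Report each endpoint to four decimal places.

(0.1245, 0.2124)

p̂₁ = 465/511 = 0.90998, p̂₂ = 416/561 = 0.74153; p̂₁ − p̂₂ = 0.16845.
SE = √(0.000160305 + 0.000341643) = √0.000501948 = 0.022404.
The 95% critical value is z* = 1.960. Margin = 1.960·0.022404 = 0.04391.
CI: 0.16845 ± 0.04391 = (0.1245, 0.2124).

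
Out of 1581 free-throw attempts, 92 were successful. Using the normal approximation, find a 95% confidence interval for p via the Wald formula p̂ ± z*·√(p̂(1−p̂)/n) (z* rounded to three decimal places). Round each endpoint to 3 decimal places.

Sample proportion p̂ = 92/1581 = 0.05819.
Standard error of p̂: √(0.054805/1581) = √0.000034665 = 0.005888.
For 95% confidence, z* = 1.960.
Margin of error: 1.960 × 0.005888 = 0.01154.
CI: 0.05819 ± 0.01154 = (0.047, 0.070).

(0.047, 0.070)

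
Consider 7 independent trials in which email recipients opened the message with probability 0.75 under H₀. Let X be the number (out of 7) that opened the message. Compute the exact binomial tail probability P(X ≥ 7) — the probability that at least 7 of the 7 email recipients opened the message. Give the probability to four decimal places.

X is binomial with n = 7 and p = 0.75.
P(X ≥ 7) = C(7,7)·0.75^7·0.25^0.
= 0.133484 = 0.1335.

P = 0.1335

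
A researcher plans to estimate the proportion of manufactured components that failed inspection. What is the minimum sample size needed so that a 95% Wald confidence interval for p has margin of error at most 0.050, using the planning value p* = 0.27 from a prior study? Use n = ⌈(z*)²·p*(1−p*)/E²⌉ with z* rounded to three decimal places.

For 95% confidence, z* = 1.960.
p*(1−p*) = 0.1971.
(z*)²·p*(1−p*)/E² = 3.841600·0.1971/0.002500 = 302.872.
⌈302.872⌉ = 303.

n = 303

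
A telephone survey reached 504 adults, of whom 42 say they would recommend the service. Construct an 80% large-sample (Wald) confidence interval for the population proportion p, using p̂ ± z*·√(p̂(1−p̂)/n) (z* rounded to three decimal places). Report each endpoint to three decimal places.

(0.068, 0.099)

The sample proportion is 42/504 = 0.08333.
SE(p̂) = √(0.08333·0.91667/504) = 0.012311.
The 80% critical value is z* = 1.282.
Margin = 1.282·0.012311 = 0.01578.
Interval: 0.08333 ± 0.01578 → (0.068, 0.099).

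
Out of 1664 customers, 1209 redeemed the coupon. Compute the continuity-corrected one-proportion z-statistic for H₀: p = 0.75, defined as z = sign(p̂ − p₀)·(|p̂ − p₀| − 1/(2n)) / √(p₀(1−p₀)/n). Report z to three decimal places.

The sample proportion is 1209/1664 = 0.72656. p̂ − p₀ = -0.023438.
1/(2n) = 0.000300.
Corrected numerator: |-0.023438| − 0.000300 = 0.023138.
Under H₀, SE = √(p₀(1−p₀)/n) = √(0.75·0.25/1664) = √0.000112680 = 0.010615.
z = (−)0.023138/0.010615 = -2.180.

z = -2.180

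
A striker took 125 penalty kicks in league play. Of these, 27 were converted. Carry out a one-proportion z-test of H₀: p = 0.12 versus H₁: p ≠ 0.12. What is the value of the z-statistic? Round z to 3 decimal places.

With x = 27 successes in n = 125, p̂ = 0.21600.
Null standard error: √(0.12·0.88/125) = √0.000844800 = 0.029065.
z = (0.21600 − 0.12)/0.029065 = 0.09600/0.029065 = 3.303.

z = 3.303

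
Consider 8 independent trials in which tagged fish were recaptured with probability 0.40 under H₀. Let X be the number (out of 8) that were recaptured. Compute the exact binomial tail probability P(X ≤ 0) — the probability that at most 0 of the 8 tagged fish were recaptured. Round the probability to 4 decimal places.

P = 0.0168

X ~ Binomial(n=8, p=0.40).
P(X ≤ 0) = C(8,0)·0.40^0·0.60^8.
= 0.016796 = 0.0168.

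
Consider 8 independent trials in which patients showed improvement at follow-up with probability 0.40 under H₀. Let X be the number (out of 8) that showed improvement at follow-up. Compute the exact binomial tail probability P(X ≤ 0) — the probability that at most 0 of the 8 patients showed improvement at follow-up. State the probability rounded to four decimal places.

P = 0.0168

X ~ Binomial(n=8, p=0.40).
P(X ≤ 0) = C(8,0)·0.40^0·0.60^8.
= 0.016796 = 0.0168.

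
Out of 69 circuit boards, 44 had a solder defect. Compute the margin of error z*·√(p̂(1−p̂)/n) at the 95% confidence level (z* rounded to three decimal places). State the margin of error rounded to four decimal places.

ME = 0.1134

With x = 44 successes in n = 69, p̂ = 0.63768.
Standard error of p̂: √(0.231044/69) = √0.003348462 = 0.057866.
For 95% confidence, z* = 1.960.
ME = 1.960·0.057866 = 0.1134.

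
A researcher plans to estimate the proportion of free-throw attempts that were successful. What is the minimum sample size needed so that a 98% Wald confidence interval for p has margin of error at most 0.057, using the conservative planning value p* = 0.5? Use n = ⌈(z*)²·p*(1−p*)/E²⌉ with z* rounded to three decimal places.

The 98% critical value is z* = 2.326.
p*(1−p*) = 0.2500.
(z*)²·p*(1−p*)/E² = 5.410276·0.2500/0.003249 = 416.303.
Rounding up, n = 417.

n = 417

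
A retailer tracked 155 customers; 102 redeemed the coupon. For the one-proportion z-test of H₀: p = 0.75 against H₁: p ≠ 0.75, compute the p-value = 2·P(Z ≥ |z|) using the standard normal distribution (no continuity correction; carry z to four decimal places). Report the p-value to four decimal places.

p-value = 0.0082

Sample proportion p̂ = 102/155 = 0.65806.
Null standard error: √(0.75·0.25/155) = √0.001209677 = 0.034780.
Test statistic (full precision, shown to 4 dp): z = (102/155 − 0.75)/SE₀ ≈ -2.6433.
From the standard normal, 2·P(Z ≥ |z|) = 0.0082.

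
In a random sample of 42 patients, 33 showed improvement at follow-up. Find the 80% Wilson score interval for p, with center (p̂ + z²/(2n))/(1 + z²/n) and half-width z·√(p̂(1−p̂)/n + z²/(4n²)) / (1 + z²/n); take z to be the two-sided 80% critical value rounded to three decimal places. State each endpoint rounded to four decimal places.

p̂ = 33/42 = 0.78571; z = 1.282, so z² = 1.643524.
1 + z²/n = 1.039132.
Center = (0.78571 + 0.019566)/1.039132 = 0.77495.
Radicand: p̂(1−p̂)/n + z²/(4n²) = 0.004008746 + 0.000232926 = 0.004241672.
Half-width = z·√(radicand)/denom = 1.282·0.065128/1.039132 = 0.08035.
Interval: 0.77495 ± 0.08035 → (0.6946, 0.8553).

(0.6946, 0.8553)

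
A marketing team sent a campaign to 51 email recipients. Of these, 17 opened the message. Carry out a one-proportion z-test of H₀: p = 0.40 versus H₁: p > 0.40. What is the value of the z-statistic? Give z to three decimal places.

z = -0.972

With x = 17 successes in n = 51, p̂ = 0.33333.
Under H₀, SE = √(p₀(1−p₀)/n) = √(0.40·0.60/51) = √0.004705882 = 0.068599.
Test statistic: z = -0.06667/0.068599 = -0.972.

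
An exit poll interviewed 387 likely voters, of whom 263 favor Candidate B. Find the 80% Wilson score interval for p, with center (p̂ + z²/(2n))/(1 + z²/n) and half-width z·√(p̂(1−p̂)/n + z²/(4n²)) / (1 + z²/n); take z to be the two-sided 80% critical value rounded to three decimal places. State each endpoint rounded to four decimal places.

(0.6485, 0.7092)

Here p̂ = 263/387 = 0.67959 and z = 1.282 (z² = 1.643524).
1 + z²/n = 1.004247.
Adjusted center: (0.67959 + z²/(2n))/1.004247 = 0.67883.
Radicand: p̂(1−p̂)/n + z²/(4n²) = 0.000562658 + 0.000002743 = 0.000565401.
Half-width = 1.282·√0.000565401/1.004247 = 0.03035.
Interval: 0.67883 ± 0.03035 → (0.6485, 0.7092).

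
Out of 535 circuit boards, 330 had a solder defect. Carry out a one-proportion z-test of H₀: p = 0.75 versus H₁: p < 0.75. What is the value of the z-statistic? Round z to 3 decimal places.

z = -7.114

With x = 330 successes in n = 535, p̂ = 0.61682.
SE₀ = √(0.75·0.25/535) = 0.018721.
Test statistic: z = -0.13318/0.018721 = -7.114.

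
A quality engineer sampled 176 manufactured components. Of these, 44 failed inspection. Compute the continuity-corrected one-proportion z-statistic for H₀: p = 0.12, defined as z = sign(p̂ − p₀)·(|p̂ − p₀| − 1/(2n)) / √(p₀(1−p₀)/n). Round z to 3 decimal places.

Sample proportion p̂ = 44/176 = 0.25000. p̂ − p₀ = 0.130000.
1/(2n) = 0.002841.
Corrected numerator: |0.130000| − 0.002841 = 0.127159.
SE₀ = √(0.12·0.88/176) = 0.024495.
z = +0.127159/0.024495 = 5.191.

z = 5.191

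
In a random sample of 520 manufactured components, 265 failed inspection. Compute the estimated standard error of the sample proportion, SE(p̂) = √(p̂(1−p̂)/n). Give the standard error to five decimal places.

SE = 0.02192

With x = 265 successes in n = 520, p̂ = 0.50962.
p̂(1−p̂) = 0.50962·0.49038 = 0.249907.
SE = √(0.249907/520) = 0.02192.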